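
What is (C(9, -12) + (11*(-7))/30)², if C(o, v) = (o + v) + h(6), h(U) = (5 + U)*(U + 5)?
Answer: 11992369/900 ≈ 13325.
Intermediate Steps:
h(U) = (5 + U)² (h(U) = (5 + U)*(5 + U) = (5 + U)²)
C(o, v) = 121 + o + v (C(o, v) = (o + v) + (5 + 6)² = (o + v) + 11² = (o + v) + 121 = 121 + o + v)
(C(9, -12) + (11*(-7))/30)² = ((121 + 9 - 12) + (11*(-7))/30)² = (118 - 77*1/30)² = (118 - 77/30)² = (3463/30)² = 11992369/900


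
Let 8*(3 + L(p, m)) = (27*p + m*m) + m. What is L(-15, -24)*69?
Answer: 8487/8 ≈ 1060.9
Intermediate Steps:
L(p, m) = -3 + m/8 + m**2/8 + 27*p/8 (L(p, m) = -3 + ((27*p + m*m) + m)/8 = -3 + ((27*p + m**2) + m)/8 = -3 + ((m**2 + 27*p) + m)/8 = -3 + (m + m**2 + 27*p)/8 = -3 + (m/8 + m**2/8 + 27*p/8) = -3 + m/8 + m**2/8 + 27*p/8)
L(-15, -24)*69 = (-3 + (1/8)*(-24) + (1/8)*(-24)**2 + (27/8)*(-15))*69 = (-3 - 3 + (1/8)*576 - 405/8)*69 = (-3 - 3 + 72 - 405/8)*69 = (123/8)*69 = 8487/8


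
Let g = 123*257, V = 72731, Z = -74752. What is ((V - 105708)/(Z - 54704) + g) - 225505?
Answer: -25100708687/129456 ≈ -1.9389e+5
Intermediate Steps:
g = 31611
((V - 105708)/(Z - 54704) + g) - 225505 = ((72731 - 105708)/(-74752 - 54704) + 31611) - 225505 = (-32977/(-129456) + 31611) - 225505 = (-32977*(-1/129456) + 31611) - 225505 = (32977/129456 + 31611) - 225505 = 4092266593/129456 - 225505 = -25100708687/129456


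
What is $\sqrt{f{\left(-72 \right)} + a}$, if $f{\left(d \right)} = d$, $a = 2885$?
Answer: $\sqrt{2813} \approx 53.038$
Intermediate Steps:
$\sqrt{f{\left(-72 \right)} + a} = \sqrt{-72 + 2885} = \sqrt{2813}$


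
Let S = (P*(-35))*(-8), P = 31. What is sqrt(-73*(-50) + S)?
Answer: 3*sqrt(1370) ≈ 111.04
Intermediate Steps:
S = 8680 (S = (31*(-35))*(-8) = -1085*(-8) = 8680)
sqrt(-73*(-50) + S) = sqrt(-73*(-50) + 8680) = sqrt(3650 + 8680) = sqrt(12330) = 3*sqrt(1370)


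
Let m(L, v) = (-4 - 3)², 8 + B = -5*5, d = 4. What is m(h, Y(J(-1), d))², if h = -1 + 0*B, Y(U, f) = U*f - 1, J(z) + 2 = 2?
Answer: 2401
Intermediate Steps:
J(z) = 0 (J(z) = -2 + 2 = 0)
B = -33 (B = -8 - 5*5 = -8 - 25 = -33)
Y(U, f) = -1 + U*f
h = -1 (h = -1 + 0*(-33) = -1 + 0 = -1)
m(L, v) = 49 (m(L, v) = (-7)² = 49)
m(h, Y(J(-1), d))² = 49² = 2401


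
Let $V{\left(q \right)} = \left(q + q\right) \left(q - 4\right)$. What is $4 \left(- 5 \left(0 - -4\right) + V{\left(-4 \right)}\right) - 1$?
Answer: $175$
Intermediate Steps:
$V{\left(q \right)} = 2 q \left(-4 + q\right)$
$4 \left(- 5 \left(0 - -4\right) + V{\left(-4 \right)}\right) - 1 = 4 \left(- 5 \left(0 - -4\right) + 2 \left(-4\right) \left(-4 - 4\right)\right) - 1 = 4 \left(- 5 \left(0 + 4\right) + 2 \left(-4\right) \left(-8\right)\right) - 1 = 4 \left(\left(-5\right) 4 + 64\right) - 1 = 4 \left(-20 + 64\right) - 1 = 4 \cdot 44 - 1 = 176 - 1 = 175$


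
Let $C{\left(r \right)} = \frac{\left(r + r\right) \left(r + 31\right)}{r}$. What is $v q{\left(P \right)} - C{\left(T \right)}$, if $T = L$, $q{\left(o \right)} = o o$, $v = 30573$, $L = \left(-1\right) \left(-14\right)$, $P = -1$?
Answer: $30483$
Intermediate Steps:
$L = 14$
$q{\left(o \right)} = o^{2}$
$T = 14$
$C{\left(r \right)} = 62 + 2 r$ ($C{\left(r \right)} = \frac{2 r \left(31 + r\right)}{r} = 62 + 2 r$)
$v q{\left(P \right)} - C{\left(T \right)} = 30573 \left(-1\right)^{2} - \left(62 + 2 \cdot 14\right) = 30573 \cdot 1 - \left(62 + 28\right) = 30573 - 90 = 30483$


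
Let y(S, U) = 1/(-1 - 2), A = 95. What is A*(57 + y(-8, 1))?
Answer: 16150/3 ≈ 5383.3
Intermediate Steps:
y(S, U) = -⅓ (y(S, U) = 1/(-3) = -⅓)
A*(57 + y(-8, 1)) = 95*(57 - ⅓) = 95*(170/3) = 16150/3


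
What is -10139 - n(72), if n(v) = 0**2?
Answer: -10139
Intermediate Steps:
n(v) = 0
-10139 - n(72) = -10139 - 1*0 = -10139 + 0 = -10139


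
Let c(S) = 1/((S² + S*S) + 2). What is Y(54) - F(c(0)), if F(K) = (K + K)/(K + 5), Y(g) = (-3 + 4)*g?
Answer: 592/11 ≈ 53.818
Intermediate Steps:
c(S) = 1/(2 + 2*S²) (c(S) = 1/((S² + S²) + 2) = 1/(2*S² + 2) = 1/(2 + 2*S²))
Y(g) = g (Y(g) = 1*g = g)
F(K) = 2*K/(5 + K) (F(K) = (2*K)/(5 + K) = 2*K/(5 + K))
Y(54) - F(c(0)) = 54 - 2*1/(2*(1 + 0²))/(5 + 1/(2*(1 + 0²))) = 54 - 2*1/(2*(1 + 0))/(5 + 1/(2*(1 + 0))) = 54 - 2*(½)/1/(5 + (½)/1) = 54 - 2*(½)*1/(5 + (½)*1) = 54 - 2/(2*(5 + ½)) = 54 - 2/(2*11/2) = 54 - 2*2/(2*11) = 54 - 1*2/11 = 54 - 2/11 = 592/11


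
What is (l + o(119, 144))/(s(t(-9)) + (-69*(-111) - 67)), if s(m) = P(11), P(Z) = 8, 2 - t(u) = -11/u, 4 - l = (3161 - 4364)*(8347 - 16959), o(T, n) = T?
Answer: -10360113/7600 ≈ -1363.2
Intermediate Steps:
l = -10360232 (l = 4 - (3161 - 4364)*(8347 - 16959) = 4 - (-1203)*(-8612) = 4 - 1*10360236 = 4 - 10360236 = -10360232)
t(u) = 2 + 11/u (t(u) = 2 - (-11)/u = 2 + 11/u)
s(m) = 8
(l + o(119, 144))/(s(t(-9)) + (-69*(-111) - 67)) = (-10360232 + 119)/(8 + (-69*(-111) - 67)) = -10360113/(8 + (7659 - 67)) = -10360113/(8 + 7592) = -10360113/7600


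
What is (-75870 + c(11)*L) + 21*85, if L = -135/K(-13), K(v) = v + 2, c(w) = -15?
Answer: -816960/11 ≈ -74269.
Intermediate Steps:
K(v) = 2 + v
L = 135/11 (L = -135/(2 - 13) = -135/(-11) = -135*(-1/11) = 135/11 ≈ 12.273)
(-75870 + c(11)*L) + 21*85 = (-75870 - 15*135/11) + 21*85 = (-75870 - 2025/11) + 1785 = -836595/11 + 1785 = -816960/11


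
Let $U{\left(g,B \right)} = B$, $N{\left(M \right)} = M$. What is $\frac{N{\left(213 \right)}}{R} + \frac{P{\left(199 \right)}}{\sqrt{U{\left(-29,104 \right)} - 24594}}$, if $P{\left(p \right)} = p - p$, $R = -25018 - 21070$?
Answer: $- \frac{213}{46088} \approx -0.0046216$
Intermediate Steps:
$R = -46088$ ($R = -25018 - 21070 = -46088$)
$P{\left(p \right)} = 0$
$\frac{N{\left(213 \right)}}{R} + \frac{P{\left(199 \right)}}{\sqrt{U{\left(-29,104 \right)} - 24594}} = \frac{213}{-46088} + \frac{0}{\sqrt{104 - 24594}} = 213 \left(- \frac{1}{46088}\right) + \frac{0}{\sqrt{-24490}} = - \frac{213}{46088} + \frac{0}{i \sqrt{24490}} = - \frac{213}{46088} + 0 \left(- \frac{i \sqrt{24490}}{24490}\right) = - \frac{213}{46088} + 0 = - \frac{213}{46088}$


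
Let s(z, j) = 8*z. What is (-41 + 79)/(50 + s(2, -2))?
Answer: 19/33 ≈ 0.57576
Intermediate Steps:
(-41 + 79)/(50 + s(2, -2)) = (-41 + 79)/(50 + 8*2) = 38/(50 + 16) = 38/66 = 38*(1/66) = 19/33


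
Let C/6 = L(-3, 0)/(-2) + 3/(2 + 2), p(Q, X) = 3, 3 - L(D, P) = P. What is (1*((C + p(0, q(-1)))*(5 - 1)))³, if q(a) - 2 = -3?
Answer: -216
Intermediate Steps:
q(a) = -1 (q(a) = 2 - 3 = -1)
L(D, P) = 3 - P
C = -9/2 (C = 6*((3 - 1*0)/(-2) + 3/(2 + 2)) = 6*((3 + 0)*(-½) + 3/4) = 6*(3*(-½) + 3*(¼)) = 6*(-3/2 + ¾) = 6*(-¾) = -9/2 ≈ -4.5000)
(1*((C + p(0, q(-1)))*(5 - 1)))³ = (1*((-9/2 + 3)*(5 - 1)))³ = (1*(-3/2*4))³ = (1*(-6))³ = (-6)³ = -216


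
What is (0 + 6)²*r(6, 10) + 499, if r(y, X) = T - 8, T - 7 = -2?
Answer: 391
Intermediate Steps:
T = 5 (T = 7 - 2 = 5)
r(y, X) = -3 (r(y, X) = 5 - 8 = -3)
(0 + 6)²*r(6, 10) + 499 = (0 + 6)²*(-3) + 499 = 6²*(-3) + 499 = 36*(-3) + 499 = -108 + 499 = 391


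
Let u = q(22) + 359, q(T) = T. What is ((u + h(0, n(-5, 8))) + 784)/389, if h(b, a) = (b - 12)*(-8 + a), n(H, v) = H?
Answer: 1321/389 ≈ 3.3959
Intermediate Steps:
h(b, a) = (-12 + b)*(-8 + a)
u = 381 (u = 22 + 359 = 381)
((u + h(0, n(-5, 8))) + 784)/389 = ((381 + (96 - 12*(-5) - 8*0 - 5*0)) + 784)/389 = ((381 + (96 + 60 + 0 + 0)) + 784)*(1/389) = ((381 + 156) + 784)*(1/389) = (537 + 784)*(1/389) = 1321*(1/389) = 1321/389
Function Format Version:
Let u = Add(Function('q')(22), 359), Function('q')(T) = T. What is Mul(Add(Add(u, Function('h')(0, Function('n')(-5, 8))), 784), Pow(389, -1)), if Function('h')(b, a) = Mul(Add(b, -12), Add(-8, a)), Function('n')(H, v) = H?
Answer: Rational(1321, 389) ≈ 3.3959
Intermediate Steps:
Function('h')(b, a) = Mul(Add(-12, b), Add(-8, a))
u = 381 (u = Add(22, 359) = 381)
Mul(Add(Add(u, Function('h')(0, Function('n')(-5, 8))), 784), Pow(389, -1)) = Mul(Add(Add(381, Add(96, Mul(-12, -5), Mul(-8, 0), Mul(-5, 0))), 784), Pow(389, -1)) = Mul(Add(Add(381, Add(96, 60, 0, 0)), 784), Rational(1, 389)) = Mul(Add(Add(381, 156), 784), Rational(1, 389)) = Mul(Add(537, 784), Rational(1, 389)) = Mul(1321, Rational(1, 389)) = Rational(1321, 389)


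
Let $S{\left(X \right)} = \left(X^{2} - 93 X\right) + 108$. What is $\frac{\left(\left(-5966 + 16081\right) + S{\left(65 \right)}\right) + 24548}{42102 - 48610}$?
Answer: $- \frac{32951}{6508} \approx -5.0632$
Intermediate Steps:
$S{\left(X \right)} = 108 + X^{2} - 93 X$
$\frac{\left(\left(-5966 + 16081\right) + S{\left(65 \right)}\right) + 24548}{42102 - 48610} = \frac{\left(\left(-5966 + 16081\right) + \left(108 + 65^{2} - 6045\right)\right) + 24548}{42102 - 48610} = \frac{\left(10115 + \left(108 + 4225 - 6045\right)\right) + 24548}{-6508} = \left(\left(10115 - 1712\right) + 24548\right) \left(- \frac{1}{6508}\right) = \left(8403 + 24548\right) \left(- \frac{1}{6508}\right) = 32951 \left(- \frac{1}{6508}\right) = - \frac{32951}{6508}$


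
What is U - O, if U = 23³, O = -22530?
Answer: 34697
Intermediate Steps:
U = 12167
U - O = 12167 - 1*(-22530) = 12167 + 22530 = 34697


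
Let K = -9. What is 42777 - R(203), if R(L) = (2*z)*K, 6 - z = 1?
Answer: 42867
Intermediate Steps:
z = 5 (z = 6 - 1*1 = 6 - 1 = 5)
R(L) = -90 (R(L) = (2*5)*(-9) = 10*(-9) = -90)
42777 - R(203) = 42777 - 1*(-90) = 42777 + 90 = 42867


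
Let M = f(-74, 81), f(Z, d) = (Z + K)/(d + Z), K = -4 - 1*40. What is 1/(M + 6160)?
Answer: 7/43002 ≈ 0.00016278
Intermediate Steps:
K = -44 (K = -4 - 40 = -44)
f(Z, d) = (-44 + Z)/(Z + d) (f(Z, d) = (Z - 44)/(d + Z) = (-44 + Z)/(Z + d))
M = -118/7 (M = (-44 - 74)/(-74 + 81) = -118/7 ≈ -16.857)
1/(M + 6160) = 1/(-118/7 + 6160) = 1/(43002/7) = 7/43002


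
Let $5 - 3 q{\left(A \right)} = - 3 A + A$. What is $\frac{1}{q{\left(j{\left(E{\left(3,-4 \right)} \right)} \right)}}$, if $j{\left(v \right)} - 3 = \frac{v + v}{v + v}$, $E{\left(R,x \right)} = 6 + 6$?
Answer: $\frac{3}{13} \approx 0.23077$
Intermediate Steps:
$E{\left(R,x \right)} = 12$
$j{\left(v \right)} = 4$ ($j{\left(v \right)} = 3 + \frac{v + v}{v + v} = 3 + \frac{2 v}{2 v} = 3 + 2 v \frac{1}{2 v} = 3 + 1 = 4$)
$q{\left(A \right)} = \frac{5}{3} + \frac{2 A}{3}$ ($q{\left(A \right)} = \frac{5}{3} - \frac{- 3 A + A}{3} = \frac{5}{3} - \frac{\left(-2\right) A}{3} = \frac{5}{3} + \frac{2 A}{3}$)
$\frac{1}{q{\left(j{\left(E{\left(3,-4 \right)} \right)} \right)}} = \frac{1}{\frac{5}{3} + \frac{2}{3} \cdot 4} = \frac{1}{\frac{5}{3} + \frac{8}{3}} = \frac{1}{\frac{13}{3}} = \frac{3}{13}$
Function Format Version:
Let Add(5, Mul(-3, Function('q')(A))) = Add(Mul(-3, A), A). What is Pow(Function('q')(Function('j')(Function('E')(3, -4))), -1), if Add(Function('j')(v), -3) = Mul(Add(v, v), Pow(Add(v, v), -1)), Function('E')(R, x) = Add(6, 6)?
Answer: Rational(3, 13) ≈ 0.23077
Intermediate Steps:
Function('E')(R, x) = 12
Function('j')(v) = 4 (Function('j')(v) = Add(3, Mul(Add(v, v), Pow(Add(v, v), -1))) = Add(3, Mul(Mul(2, v), Pow(Mul(2, v), -1))) = Add(3, Mul(Mul(2, v), Mul(Rational(1, 2), Pow(v, -1)))) = Add(3, 1) = 4)
Function('q')(A) = Add(Rational(5, 3), Mul(Rational(2, 3), A)) (Function('q')(A) = Add(Rational(5, 3), Mul(Rational(-1, 3), Add(Mul(-3, A), A))) = Add(Rational(5, 3), Mul(Rational(-1, 3), Mul(-2, A))) = Add(Rational(5, 3), Mul(Rational(2, 3), A)))
Pow(Function('q')(Function('j')(Function('E')(3, -4))), -1) = Pow(Add(Rational(5, 3), Mul(Rational(2, 3), 4)), -1) = Pow(Add(Rational(5, 3), Rational(8, 3)), -1) = Pow(Rational(13, 3), -1) = Rational(3, 13)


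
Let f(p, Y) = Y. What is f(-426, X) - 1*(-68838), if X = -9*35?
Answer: 68523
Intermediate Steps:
X = -315
f(-426, X) - 1*(-68838) = -315 - 1*(-68838) = -315 + 68838 = 68523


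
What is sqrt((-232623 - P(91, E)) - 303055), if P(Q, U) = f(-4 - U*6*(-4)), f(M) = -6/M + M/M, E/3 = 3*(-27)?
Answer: 5*I*sqrt(182446353854)/2918 ≈ 731.9*I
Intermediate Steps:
E = -243 (E = 3*(3*(-27)) = 3*(-81) = -243)
f(M) = 1 - 6/M (f(M) = -6/M + 1 = 1 - 6/M)
P(Q, U) = (-10 + 24*U)/(-4 + 24*U) (P(Q, U) = (-6 + (-4 - U*6*(-4)))/(-4 - U*6*(-4)) = (-6 + (-4 - 6*U*(-4)))/(-4 - 6*U*(-4)) = (-6 + (-4 - (-24)*U))/(-4 - (-24)*U) = (-6 + (-4 + 24*U))/(-4 + 24*U) = (-10 + 24*U)/(-4 + 24*U))
sqrt((-232623 - P(91, E)) - 303055) = sqrt((-232623 - (-5 + 12*(-243))/(2*(-1 + 6*(-243)))) - 303055) = sqrt((-232623 - (-5 - 2916)/(2*(-1 - 1458))) - 303055) = sqrt((-232623 - (-2921)/(2*(-1459))) - 303055) = sqrt((-232623 - (-1)*(-2921)/(2*1459)) - 303055) = sqrt((-232623 - 1*2921/2918) - 303055) = sqrt((-232623 - 2921/2918) - 303055) = sqrt(-678796835/2918 - 303055) = sqrt(-1563111325/2918) = 5*I*sqrt(182446353854)/2918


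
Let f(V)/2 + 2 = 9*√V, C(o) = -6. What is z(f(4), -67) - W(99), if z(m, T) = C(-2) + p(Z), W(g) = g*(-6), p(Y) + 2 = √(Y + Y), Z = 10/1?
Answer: 586 + 2*√5 ≈ 590.47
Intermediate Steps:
Z = 10 (Z = 10*1 = 10)
p(Y) = -2 + √2*√Y (p(Y) = -2 + √(Y + Y) = -2 + √(2*Y) = -2 + √2*√Y)
f(V) = -4 + 18*√V (f(V) = -4 + 2*(9*√V) = -4 + 18*√V)
W(g) = -6*g
z(m, T) = -8 + 2*√5 (z(m, T) = -6 + (-2 + √2*√10) = -6 + (-2 + 2*√5) = -8 + 2*√5)
z(f(4), -67) - W(99) = (-8 + 2*√5) - (-6)*99 = (-8 + 2*√5) - 1*(-594) = (-8 + 2*√5) + 594 = 586 + 2*√5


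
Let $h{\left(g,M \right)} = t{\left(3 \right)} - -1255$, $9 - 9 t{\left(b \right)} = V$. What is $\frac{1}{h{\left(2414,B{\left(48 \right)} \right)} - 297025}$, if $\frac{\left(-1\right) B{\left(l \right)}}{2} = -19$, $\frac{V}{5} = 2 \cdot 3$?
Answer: $- \frac{3}{887317} \approx -3.381 \cdot 10^{-6}$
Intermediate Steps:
$V = 30$ ($V = 5 \cdot 2 \cdot 3 = 5 \cdot 6 = 30$)
$B{\left(l \right)} = 38$ ($B{\left(l \right)} = \left(-2\right) \left(-19\right) = 38$)
$t{\left(b \right)} = - \frac{7}{3}$ ($t{\left(b \right)} = 1 - \frac{10}{3} = - \frac{7}{3}$)
$h{\left(g,M \right)} = \frac{3758}{3}$ ($h{\left(g,M \right)} = - \frac{7}{3} - -1255 = - \frac{7}{3} + 1255 = \frac{3758}{3}$)
$\frac{1}{h{\left(2414,B{\left(48 \right)} \right)} - 297025} = \frac{1}{\frac{3758}{3} - 297025} = \frac{1}{- \frac{887317}{3}} = - \frac{3}{887317}$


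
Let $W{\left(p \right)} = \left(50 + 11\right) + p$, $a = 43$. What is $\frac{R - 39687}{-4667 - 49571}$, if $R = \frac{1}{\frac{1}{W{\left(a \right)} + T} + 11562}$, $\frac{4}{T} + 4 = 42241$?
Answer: $\frac{2015618774148455}{2754633288243318} \approx 0.73172$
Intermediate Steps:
$T = \frac{4}{42237}$ ($T = \frac{4}{-4 + 42241} = \frac{4}{42237} \approx 9.4704 \cdot 10^{-5}$)
$W{\left(p \right)} = 61 + p$
$R = \frac{4392652}{50787884661}$ ($R = \frac{1}{\frac{1}{\left(61 + 43\right) + \frac{4}{42237}} + 11562} = \frac{1}{\frac{1}{104 + \frac{4}{42237}} + 11562} = \frac{1}{\frac{1}{\frac{4392652}{42237}} + 11562} = \frac{1}{\frac{42237}{4392652} + 11562} = \frac{1}{\frac{50787884661}{4392652}} = \frac{4392652}{50787884661} \approx 8.649 \cdot 10^{-5}$)
$\frac{R - 39687}{-4667 - 49571} = \frac{\frac{4392652}{50787884661} - 39687}{-4667 - 49571} = - \frac{2015618774148455}{50787884661 \left(-54238\right)} = \left(- \frac{2015618774148455}{50787884661}\right) \left(- \frac{1}{54238}\right) = \frac{2015618774148455}{2754633288243318}$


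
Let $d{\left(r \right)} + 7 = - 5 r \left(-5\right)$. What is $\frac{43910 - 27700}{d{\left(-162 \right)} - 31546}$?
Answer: $- \frac{16210}{35603} \approx -0.4553$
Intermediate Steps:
$d{\left(r \right)} = -7 + 25 r$ ($d{\left(r \right)} = -7 + - 5 r \left(-5\right) = -7 + 25 r$)
$\frac{43910 - 27700}{d{\left(-162 \right)} - 31546} = \frac{43910 - 27700}{\left(-7 + 25 \left(-162\right)\right) - 31546} = \frac{16210}{\left(-7 - 4050\right) - 31546} = \frac{16210}{-4057 - 31546} = \frac{16210}{-35603} = 16210 \left(- \frac{1}{35603}\right) = - \frac{16210}{35603}$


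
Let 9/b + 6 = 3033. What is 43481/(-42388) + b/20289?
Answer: -296708518639/289250074396 ≈ -1.0258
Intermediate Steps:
b = 3/1009 (b = 9/(-6 + 3033) = 9/3027 = 9*(1/3027) = 3/1009 ≈ 0.0029732)
43481/(-42388) + b/20289 = 43481/(-42388) + (3/1009)/20289 = 43481*(-1/42388) + (3/1009)*(1/20289) = -43481/42388 + 1/6823867 = -296708518639/289250074396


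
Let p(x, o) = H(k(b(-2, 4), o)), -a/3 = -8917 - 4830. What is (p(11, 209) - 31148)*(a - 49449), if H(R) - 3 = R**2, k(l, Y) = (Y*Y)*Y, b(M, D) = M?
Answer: -684092870448259968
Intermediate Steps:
a = 41241 (a = -3*(-8917 - 4830) = -3*(-13747) = 41241)
k(l, Y) = Y**3 (k(l, Y) = Y**2*Y = Y**3)
H(R) = 3 + R**2
p(x, o) = 3 + o**6 (p(x, o) = 3 + (o**3)**2 = 3 + o**6)
(p(11, 209) - 31148)*(a - 49449) = ((3 + 209**6) - 31148)*(41241 - 49449) = ((3 + 83344647990241) - 31148)*(-8208) = (83344647990244 - 31148)*(-8208) = 83344647959096*(-8208) = -684092870448259968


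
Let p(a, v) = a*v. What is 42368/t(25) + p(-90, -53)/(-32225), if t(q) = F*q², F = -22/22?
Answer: -54731602/805625 ≈ -67.937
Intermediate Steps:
F = -1 (F = -22*1/22 = -1)
t(q) = -q²
42368/t(25) + p(-90, -53)/(-32225) = 42368/((-1*25²)) - 90*(-53)/(-32225) = 42368/((-1*625)) + 4770*(-1/32225) = 42368/(-625) - 954/6445 = 42368*(-1/625) - 954/6445 = -42368/625 - 954/6445 = -54731602/805625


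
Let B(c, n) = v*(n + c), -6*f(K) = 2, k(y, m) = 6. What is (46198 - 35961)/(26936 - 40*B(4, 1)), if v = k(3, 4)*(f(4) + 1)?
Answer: 10237/26136 ≈ 0.39168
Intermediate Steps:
f(K) = -1/3 (f(K) = -1/6*2 = -1/3)
v = 4 (v = 6*(-1/3 + 1) = 6*(2/3) = 4)
B(c, n) = 4*c + 4*n (B(c, n) = 4*(n + c) = 4*(c + n) = 4*c + 4*n)
(46198 - 35961)/(26936 - 40*B(4, 1)) = (46198 - 35961)/(26936 - 40*(4*4 + 4*1)) = 10237/(26936 - 40*(16 + 4)) = 10237/(26936 - 40*20) = 10237/(26936 - 800) = 10237/26136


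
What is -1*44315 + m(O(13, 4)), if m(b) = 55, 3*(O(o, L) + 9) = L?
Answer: -44260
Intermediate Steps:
O(o, L) = -9 + L/3
-1*44315 + m(O(13, 4)) = -1*44315 + 55 = -44315 + 55 = -44260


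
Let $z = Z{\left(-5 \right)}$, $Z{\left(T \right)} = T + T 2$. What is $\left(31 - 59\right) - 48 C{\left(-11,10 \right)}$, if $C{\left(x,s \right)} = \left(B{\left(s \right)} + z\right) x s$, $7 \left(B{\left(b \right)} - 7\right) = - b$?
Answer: $- \frac{348676}{7} \approx -49811.0$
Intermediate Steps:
$Z{\left(T \right)} = 3 T$ ($Z{\left(T \right)} = T + 2 T = 3 T$)
$B{\left(b \right)} = 7 - \frac{b}{7}$ ($B{\left(b \right)} = 7 + \frac{\left(-1\right) b}{7} = 7 - \frac{b}{7}$)
$z = -15$ ($z = 3 \left(-5\right) = -15$)
$C{\left(x,s \right)} = s x \left(-8 - \frac{s}{7}\right)$ ($C{\left(x,s \right)} = \left(\left(7 - \frac{s}{7}\right) - 15\right) x s = \left(-8 - \frac{s}{7}\right) s x = s x \left(-8 - \frac{s}{7}\right)$)
$\left(31 - 59\right) - 48 C{\left(-11,10 \right)} = \left(31 - 59\right) - 48 \left(\left(- \frac{1}{7}\right) 10 \left(-11\right) \left(56 + 10\right)\right) = -28 - 48 \left(\left(- \frac{1}{7}\right) 10 \left(-11\right) 66\right) = -28 - \frac{348480}{7} = - \frac{348676}{7}$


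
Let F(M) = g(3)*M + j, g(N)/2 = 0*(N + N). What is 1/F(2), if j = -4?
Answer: -¼ ≈ -0.25000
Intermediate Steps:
g(N) = 0 (g(N) = 2*(0*(N + N)) = 2*(0*(2*N)) = 2*0 = 0)
F(M) = -4 (F(M) = 0*M - 4 = 0 - 4 = -4)
1/F(2) = 1/(-4) = -¼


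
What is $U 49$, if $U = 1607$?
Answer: $78743$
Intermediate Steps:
$U 49 = 1607 \cdot 49 = 78743$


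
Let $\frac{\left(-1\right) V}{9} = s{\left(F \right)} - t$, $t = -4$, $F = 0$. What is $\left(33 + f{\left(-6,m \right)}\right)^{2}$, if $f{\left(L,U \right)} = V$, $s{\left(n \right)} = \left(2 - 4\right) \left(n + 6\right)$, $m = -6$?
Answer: $11025$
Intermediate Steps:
$s{\left(n \right)} = -12 - 2 n$ ($s{\left(n \right)} = - 2 \left(6 + n\right) = -12 - 2 n$)
$V = 72$ ($V = - 9 \left(\left(-12 - 0\right) - -4\right) = - 9 \left(\left(-12 + 0\right) + 4\right) = - 9 \left(-12 + 4\right) = \left(-9\right) \left(-8\right) = 72$)
$f{\left(L,U \right)} = 72$
$\left(33 + f{\left(-6,m \right)}\right)^{2} = \left(33 + 72\right)^{2} = 105^{2} = 11025$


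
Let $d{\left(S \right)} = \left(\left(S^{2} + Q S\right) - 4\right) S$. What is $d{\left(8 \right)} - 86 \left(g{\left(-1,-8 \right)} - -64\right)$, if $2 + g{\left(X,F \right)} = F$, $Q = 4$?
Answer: $-3908$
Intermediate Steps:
$g{\left(X,F \right)} = -2 + F$
$d{\left(S \right)} = S \left(-4 + S^{2} + 4 S\right)$ ($d{\left(S \right)} = \left(\left(S^{2} + 4 S\right) - 4\right) S = \left(-4 + S^{2} + 4 S\right) S = S \left(-4 + S^{2} + 4 S\right)$)
$d{\left(8 \right)} - 86 \left(g{\left(-1,-8 \right)} - -64\right) = 8 \left(-4 + 8^{2} + 4 \cdot 8\right) - 86 \left(\left(-2 - 8\right) - -64\right) = 8 \left(-4 + 64 + 32\right) - 86 \left(-10 + 64\right) = 8 \cdot 92 - 4644 = 736 - 4644 = -3908$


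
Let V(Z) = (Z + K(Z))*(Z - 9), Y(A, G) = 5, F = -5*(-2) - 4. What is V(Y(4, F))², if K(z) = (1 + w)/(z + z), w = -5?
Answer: 8464/25 ≈ 338.56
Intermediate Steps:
K(z) = -2/z (K(z) = (1 - 5)/(z + z) = -4*1/(2*z) = -2/z)
F = 6 (F = 10 - 4 = 6)
V(Z) = (-9 + Z)*(Z - 2/Z) (V(Z) = (Z - 2/Z)*(Z - 9) = (Z - 2/Z)*(-9 + Z) = (-9 + Z)*(Z - 2/Z))
V(Y(4, F))² = (-2 + 5² - 9*5 + 18/5)² = (-2 + 25 - 45 + 18*(⅕))² = (-2 + 25 - 45 + 18/5)² = (-92/5)² = 8464/25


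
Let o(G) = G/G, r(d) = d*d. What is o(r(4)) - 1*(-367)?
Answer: 368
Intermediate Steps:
r(d) = d**2
o(G) = 1
o(r(4)) - 1*(-367) = 1 - 1*(-367) = 1 + 367 = 368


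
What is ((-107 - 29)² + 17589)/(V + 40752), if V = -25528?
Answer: 36085/15224 ≈ 2.3703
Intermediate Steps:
((-107 - 29)² + 17589)/(V + 40752) = ((-107 - 29)² + 17589)/(-25528 + 40752) = ((-136)² + 17589)/15224 = (18496 + 17589)*(1/15224) = 36085*(1/15224) = 36085/15224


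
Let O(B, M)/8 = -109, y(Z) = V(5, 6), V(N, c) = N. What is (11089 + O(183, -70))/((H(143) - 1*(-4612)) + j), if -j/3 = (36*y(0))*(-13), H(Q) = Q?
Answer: 10217/11775 ≈ 0.86769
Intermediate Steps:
y(Z) = 5
O(B, M) = -872 (O(B, M) = 8*(-109) = -872)
j = 7020 (j = -3*36*5*(-13) = -540*(-13) = -3*(-2340) = 7020)
(11089 + O(183, -70))/((H(143) - 1*(-4612)) + j) = (11089 - 872)/((143 - 1*(-4612)) + 7020) = 10217/((143 + 4612) + 7020) = 10217/(4755 + 7020) = 10217/11775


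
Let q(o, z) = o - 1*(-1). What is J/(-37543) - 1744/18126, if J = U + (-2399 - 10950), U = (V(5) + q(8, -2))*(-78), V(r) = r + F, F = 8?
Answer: 103796599/340252209 ≈ 0.30506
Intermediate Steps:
q(o, z) = 1 + o (q(o, z) = o + 1 = 1 + o)
V(r) = 8 + r (V(r) = r + 8 = 8 + r)
U = -1716 (U = ((8 + 5) + (1 + 8))*(-78) = (13 + 9)*(-78) = 22*(-78) = -1716)
J = -15065 (J = -1716 + (-2399 - 10950) = -1716 - 13349 = -15065)
J/(-37543) - 1744/18126 = -15065/(-37543) - 1744/18126 = -15065*(-1/37543) - 1744*1/18126 = 15065/37543 - 872/9063 = 103796599/340252209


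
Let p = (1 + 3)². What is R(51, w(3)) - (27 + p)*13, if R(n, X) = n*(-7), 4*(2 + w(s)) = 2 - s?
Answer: -916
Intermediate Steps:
w(s) = -3/2 - s/4 (w(s) = -2 + (2 - s)/4 = -2 + (½ - s/4) = -3/2 - s/4)
p = 16 (p = 4² = 16)
R(n, X) = -7*n
R(51, w(3)) - (27 + p)*13 = -7*51 - (27 + 16)*13 = -357 - 43*13 = -357 - 1*559 = -357 - 559 = -916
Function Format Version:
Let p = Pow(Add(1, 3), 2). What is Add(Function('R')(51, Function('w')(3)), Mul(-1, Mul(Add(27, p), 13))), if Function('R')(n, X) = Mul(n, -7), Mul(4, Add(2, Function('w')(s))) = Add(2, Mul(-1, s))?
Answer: -916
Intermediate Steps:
Function('w')(s) = Add(Rational(-3, 2), Mul(Rational(-1, 4), s)) (Function('w')(s) = Add(-2, Mul(Rational(1, 4), Add(2, Mul(-1, s)))) = Add(-2, Add(Rational(1, 2), Mul(Rational(-1, 4), s))) = Add(Rational(-3, 2), Mul(Rational(-1, 4), s)))
p = 16 (p = Pow(4, 2) = 16)
Function('R')(n, X) = Mul(-7, n)
Add(Function('R')(51, Function('w')(3)), Mul(-1, Mul(Add(27, p), 13))) = Add(Mul(-7, 51), Mul(-1, Mul(Add(27, 16), 13))) = Add(-357, Mul(-1, Mul(43, 13))) = Add(-357, Mul(-1, 559)) = Add(-357, -559) = -916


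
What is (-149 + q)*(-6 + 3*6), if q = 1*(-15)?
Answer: -1968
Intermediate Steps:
q = -15
(-149 + q)*(-6 + 3*6) = (-149 - 15)*(-6 + 3*6) = -164*(-6 + 18) = -164*12 = -1968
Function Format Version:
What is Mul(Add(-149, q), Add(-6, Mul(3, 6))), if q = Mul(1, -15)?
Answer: -1968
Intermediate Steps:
q = -15
Mul(Add(-149, q), Add(-6, Mul(3, 6))) = Mul(Add(-149, -15), Add(-6, Mul(3, 6))) = Mul(-164, Add(-6, 18)) = Mul(-164, 12) = -1968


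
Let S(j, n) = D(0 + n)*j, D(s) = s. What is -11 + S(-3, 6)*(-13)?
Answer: 223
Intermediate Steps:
S(j, n) = j*n (S(j, n) = (0 + n)*j = n*j = j*n)
-11 + S(-3, 6)*(-13) = -11 - 3*6*(-13) = -11 - 18*(-13) = -11 + 234 = 223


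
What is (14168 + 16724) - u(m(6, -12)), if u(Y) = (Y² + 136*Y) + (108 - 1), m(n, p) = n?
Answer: 29933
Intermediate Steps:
u(Y) = 107 + Y² + 136*Y (u(Y) = (Y² + 136*Y) + 107 = 107 + Y² + 136*Y)
(14168 + 16724) - u(m(6, -12)) = (14168 + 16724) - (107 + 6² + 136*6) = 30892 - (107 + 36 + 816) = 30892 - 1*959 = 30892 - 959 = 29933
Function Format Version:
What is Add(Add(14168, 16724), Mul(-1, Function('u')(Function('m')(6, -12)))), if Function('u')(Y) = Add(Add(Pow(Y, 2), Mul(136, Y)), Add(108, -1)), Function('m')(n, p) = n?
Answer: 29933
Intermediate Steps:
Function('u')(Y) = Add(107, Pow(Y, 2), Mul(136, Y)) (Function('u')(Y) = Add(Add(Pow(Y, 2), Mul(136, Y)), 107) = Add(107, Pow(Y, 2), Mul(136, Y)))
Add(Add(14168, 16724), Mul(-1, Function('u')(Function('m')(6, -12)))) = Add(Add(14168, 16724), Mul(-1, Add(107, Pow(6, 2), Mul(136, 6)))) = Add(30892, Mul(-1, Add(107, 36, 816))) = Add(30892, Mul(-1, 959)) = Add(30892, -959) = 29933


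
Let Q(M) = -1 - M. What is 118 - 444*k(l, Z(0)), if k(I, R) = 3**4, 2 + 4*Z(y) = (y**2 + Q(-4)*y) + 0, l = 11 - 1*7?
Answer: -35846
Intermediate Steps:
l = 4 (l = 11 - 7 = 4)
Z(y) = -1/2 + y**2/4 + 3*y/4 (Z(y) = -1/2 + ((y**2 + (-1 - 1*(-4))*y) + 0)/4 = -1/2 + ((y**2 + (-1 + 4)*y) + 0)/4 = -1/2 + ((y**2 + 3*y) + 0)/4 = -1/2 + (y**2 + 3*y)/4 = -1/2 + (y**2/4 + 3*y/4) = -1/2 + y**2/4 + 3*y/4)
k(I, R) = 81
118 - 444*k(l, Z(0)) = 118 - 444*81 = 118 - 35964 = -35846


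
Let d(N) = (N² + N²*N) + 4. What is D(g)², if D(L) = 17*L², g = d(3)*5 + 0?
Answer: 462400000000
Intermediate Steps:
d(N) = 4 + N² + N³ (d(N) = (N² + N³) + 4 = 4 + N² + N³)
g = 200 (g = (4 + 3² + 3³)*5 + 0 = (4 + 9 + 27)*5 + 0 = 40*5 + 0 = 200 + 0 = 200)
D(g)² = (17*200²)² = (17*40000)² = 680000² = 462400000000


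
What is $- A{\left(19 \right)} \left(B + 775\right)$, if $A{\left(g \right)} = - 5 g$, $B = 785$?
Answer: $148200$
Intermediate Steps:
$- A{\left(19 \right)} \left(B + 775\right) = - \left(-5\right) 19 \left(785 + 775\right) = - \left(-95\right) 1560 = \left(-1\right) \left(-148200\right) = 148200$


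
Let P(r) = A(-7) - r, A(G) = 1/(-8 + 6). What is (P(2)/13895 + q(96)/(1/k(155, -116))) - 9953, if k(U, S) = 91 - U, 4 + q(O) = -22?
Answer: -46070263/5558 ≈ -8289.0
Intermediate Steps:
q(O) = -26 (q(O) = -4 - 22 = -26)
A(G) = -½ (A(G) = 1/(-2) = -½)
P(r) = -½ - r
(P(2)/13895 + q(96)/(1/k(155, -116))) - 9953 = ((-½ - 1*2)/13895 - 26/(1/(91 - 1*155))) - 9953 = ((-½ - 2)*(1/13895) - 26/(1/(91 - 155))) - 9953 = (-5/2*1/13895 - 26/(1/(-64))) - 9953 = (-1/5558 - 26/(-1/64)) - 9953 = (-1/5558 - 26*(-64)) - 9953 = (-1/5558 + 1664) - 9953 = 9248511/5558 - 9953 = -46070263/5558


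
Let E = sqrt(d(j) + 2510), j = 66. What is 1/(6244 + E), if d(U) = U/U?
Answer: 6244/38985025 - 9*sqrt(31)/38985025 ≈ 0.00015888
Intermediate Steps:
d(U) = 1
E = 9*sqrt(31) (E = sqrt(1 + 2510) = sqrt(2511) = 9*sqrt(31) ≈ 50.110)
1/(6244 + E) = 1/(6244 + 9*sqrt(31))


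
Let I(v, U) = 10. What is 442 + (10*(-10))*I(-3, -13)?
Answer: -558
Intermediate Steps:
442 + (10*(-10))*I(-3, -13) = 442 + (10*(-10))*10 = 442 - 100*10 = 442 - 1000 = -558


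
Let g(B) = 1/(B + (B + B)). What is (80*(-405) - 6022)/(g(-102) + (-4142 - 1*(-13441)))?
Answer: -11757132/2845493 ≈ -4.1318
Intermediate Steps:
g(B) = 1/(3*B) (g(B) = 1/(B + 2*B) = 1/(3*B))
(80*(-405) - 6022)/(g(-102) + (-4142 - 1*(-13441))) = (80*(-405) - 6022)/((⅓)/(-102) + (-4142 - 1*(-13441))) = (-32400 - 6022)/((⅓)*(-1/102) + (-4142 + 13441)) = -38422/(-1/306 + 9299) = -38422/2845493/306 = -38422*306/2845493 = -11757132/2845493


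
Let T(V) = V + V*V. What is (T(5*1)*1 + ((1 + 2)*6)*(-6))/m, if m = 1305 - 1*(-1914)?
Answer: -26/1073 ≈ -0.024231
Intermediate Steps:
T(V) = V + V**2
m = 3219 (m = 1305 + 1914 = 3219)
(T(5*1)*1 + ((1 + 2)*6)*(-6))/m = (((5*1)*(1 + 5*1))*1 + ((1 + 2)*6)*(-6))/3219 = ((5*(1 + 5))*1 + (3*6)*(-6))*(1/3219) = ((5*6)*1 + 18*(-6))*(1/3219) = (30*1 - 108)*(1/3219) = (30 - 108)*(1/3219) = -78*1/3219 = -26/1073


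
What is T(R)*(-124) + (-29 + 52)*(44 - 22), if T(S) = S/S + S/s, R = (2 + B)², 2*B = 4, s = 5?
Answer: -74/5 ≈ -14.800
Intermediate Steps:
B = 2 (B = (½)*4 = 2)
R = 16 (R = (2 + 2)² = 4² = 16)
T(S) = 1 + S/5 (T(S) = S/S + S/5 = 1 + S*(⅕) = 1 + S/5)
T(R)*(-124) + (-29 + 52)*(44 - 22) = (1 + (⅕)*16)*(-124) + (-29 + 52)*(44 - 22) = (1 + 16/5)*(-124) + 23*22 = (21/5)*(-124) + 506 = -2604/5 + 506 = -74/5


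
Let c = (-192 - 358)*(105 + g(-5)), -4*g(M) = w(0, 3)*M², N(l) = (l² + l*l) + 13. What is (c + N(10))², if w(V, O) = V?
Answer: 3310506369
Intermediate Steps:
N(l) = 13 + 2*l² (N(l) = (l² + l²) + 13 = 2*l² + 13 = 13 + 2*l²)
g(M) = 0 (g(M) = -0*M² = -¼*0 = 0)
c = -57750 (c = (-192 - 358)*(105 + 0) = -550*105 = -57750)
(c + N(10))² = (-57750 + (13 + 2*10²))² = (-57750 + (13 + 2*100))² = (-57750 + (13 + 200))² = (-57750 + 213)² = (-57537)² = 3310506369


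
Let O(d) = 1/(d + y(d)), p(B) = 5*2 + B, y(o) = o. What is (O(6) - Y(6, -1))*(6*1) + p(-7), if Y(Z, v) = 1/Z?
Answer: 5/2 ≈ 2.5000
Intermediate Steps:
Y(Z, v) = 1/Z
p(B) = 10 + B
O(d) = 1/(2*d) (O(d) = 1/(d + d) = 1/(2*d))
(O(6) - Y(6, -1))*(6*1) + p(-7) = ((1/2)/6 - 1/6)*(6*1) + (10 - 7) = ((1/2)*(1/6) - 1*1/6)*6 + 3 = (1/12 - 1/6)*6 + 3 = -1/12*6 + 3 = -1/2 + 3 = 5/2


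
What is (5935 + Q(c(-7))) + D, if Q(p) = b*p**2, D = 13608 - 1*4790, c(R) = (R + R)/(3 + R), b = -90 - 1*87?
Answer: 50339/4 ≈ 12585.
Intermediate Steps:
b = -177 (b = -90 - 87 = -177)
c(R) = 2*R/(3 + R) (c(R) = (2*R)/(3 + R) = 2*R/(3 + R))
D = 8818 (D = 13608 - 4790 = 8818)
Q(p) = -177*p**2
(5935 + Q(c(-7))) + D = (5935 - 177*196/(3 - 7)**2) + 8818 = (5935 - 177*(2*(-7)/(-4))**2) + 8818 = (5935 - 177*(2*(-7)*(-1/4))**2) + 8818 = (5935 - 177*(7/2)**2) + 8818 = (5935 - 177*49/4) + 8818 = (5935 - 8673/4) + 8818 = 15067/4 + 8818 = 50339/4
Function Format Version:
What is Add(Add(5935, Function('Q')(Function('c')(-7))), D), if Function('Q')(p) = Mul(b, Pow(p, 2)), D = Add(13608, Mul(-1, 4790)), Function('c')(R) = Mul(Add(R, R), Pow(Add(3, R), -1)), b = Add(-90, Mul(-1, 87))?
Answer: Rational(50339, 4) ≈ 12585.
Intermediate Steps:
b = -177 (b = Add(-90, -87) = -177)
Function('c')(R) = Mul(2, R, Pow(Add(3, R), -1)) (Function('c')(R) = Mul(Mul(2, R), Pow(Add(3, R), -1)) = Mul(2, R, Pow(Add(3, R), -1)))
D = 8818 (D = Add(13608, -4790) = 8818)
Function('Q')(p) = Mul(-177, Pow(p, 2))
Add(Add(5935, Function('Q')(Function('c')(-7))), D) = Add(Add(5935, Mul(-177, Pow(Mul(2, -7, Pow(Add(3, -7), -1)), 2))), 8818) = Add(Add(5935, Mul(-177, Pow(Mul(2, -7, Pow(-4, -1)), 2))), 8818) = Add(Add(5935, Mul(-177, Pow(Mul(2, -7, Rational(-1, 4)), 2))), 8818) = Add(Add(5935, Mul(-177, Pow(Rational(7, 2), 2))), 8818) = Add(Add(5935, Mul(-177, Rational(49, 4))), 8818) = Add(Add(5935, Rational(-8673, 4)), 8818) = Add(Rational(15067, 4), 8818) = Rational(50339, 4)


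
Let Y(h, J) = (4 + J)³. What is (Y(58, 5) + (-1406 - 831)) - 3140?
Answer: -4648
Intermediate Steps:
(Y(58, 5) + (-1406 - 831)) - 3140 = ((4 + 5)³ + (-1406 - 831)) - 3140 = (9³ - 2237) - 3140 = (729 - 2237) - 3140 = -1508 - 3140 = -4648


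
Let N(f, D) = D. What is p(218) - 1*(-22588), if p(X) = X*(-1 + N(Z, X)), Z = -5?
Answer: 69894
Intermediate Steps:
p(X) = X*(-1 + X)
p(218) - 1*(-22588) = 218*(-1 + 218) - 1*(-22588) = 218*217 + 22588 = 47306 + 22588 = 69894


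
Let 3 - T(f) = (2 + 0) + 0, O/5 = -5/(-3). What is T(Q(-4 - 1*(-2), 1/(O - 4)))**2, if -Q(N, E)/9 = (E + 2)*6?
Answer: 1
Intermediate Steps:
O = 25/3 (O = 5*(-5/(-3)) = 5*(-5*(-1/3)) = 5*(5/3) = 25/3 ≈ 8.3333)
Q(N, E) = -108 - 54*E (Q(N, E) = -9*(E + 2)*6 = -9*(2 + E)*6 = -9*(12 + 6*E) = -108 - 54*E)
T(f) = 1 (T(f) = 3 - ((2 + 0) + 0) = 3 - (2 + 0) = 3 - 1*2 = 3 - 2 = 1)
T(Q(-4 - 1*(-2), 1/(O - 4)))**2 = 1**2 = 1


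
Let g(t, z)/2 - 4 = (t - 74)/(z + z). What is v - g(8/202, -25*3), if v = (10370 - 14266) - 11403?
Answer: -7730533/505 ≈ -15308.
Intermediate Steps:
v = -15299 (v = -3896 - 11403 = -15299)
g(t, z) = 8 + (-74 + t)/z (g(t, z) = 8 + 2*((t - 74)/(z + z)) = 8 + 2*((-74 + t)/((2*z))) = 8 + 2*((-74 + t)*(1/(2*z))) = 8 + 2*((-74 + t)/(2*z)) = 8 + (-74 + t)/z)
v - g(8/202, -25*3) = -15299 - (-74 + 8/202 + 8*(-25*3))/((-25*3)) = -15299 - (-74 + 8*(1/202) + 8*(-75))/(-75) = -15299 - (-1)*(-74 + 4/101 - 600)/75 = -15299 - (-1)*(-68070)/(75*101) = -15299 - 1*4538/505 = -15299 - 4538/505 = -7730533/505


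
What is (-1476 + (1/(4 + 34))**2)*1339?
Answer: -2853868277/1444 ≈ -1.9764e+6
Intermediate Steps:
(-1476 + (1/(4 + 34))**2)*1339 = (-1476 + (1/38)**2)*1339 = (-1476 + 1/1444)*1339 = -2131343/1444*1339 = -2853868277/1444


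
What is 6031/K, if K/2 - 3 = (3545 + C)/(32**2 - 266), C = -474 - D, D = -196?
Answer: 2285749/5541 ≈ 412.52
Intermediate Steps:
C = -278 (C = -474 - 1*(-196) = -474 + 196 = -278)
K = 5541/379 (K = 6 + 2*((3545 - 278)/(32**2 - 266)) = 6 + 2*(3267/(1024 - 266)) = 6 + 2*(3267/758) = 6 + 3267/379 = 5541/379 ≈ 14.620)
6031/K = 6031/(5541/379) = 6031*(379/5541) = 2285749/5541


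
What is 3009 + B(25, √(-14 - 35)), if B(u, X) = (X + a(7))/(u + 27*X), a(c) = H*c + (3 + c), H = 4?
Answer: 109367387/36346 - 7007*I/36346 ≈ 3009.1 - 0.19279*I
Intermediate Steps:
a(c) = 3 + 5*c (a(c) = 4*c + (3 + c) = 3 + 5*c)
B(u, X) = (38 + X)/(u + 27*X) (B(u, X) = (X + (3 + 5*7))/(u + 27*X) = (X + (3 + 35))/(u + 27*X) = (X + 38)/(u + 27*X) = (38 + X)/(u + 27*X))
3009 + B(25, √(-14 - 35)) = 3009 + (38 + √(-14 - 35))/(25 + 27*√(-14 - 35)) = 3009 + (38 + √(-49))/(25 + 27*√(-49)) = 3009 + (38 + 7*I)/(25 + 27*(7*I)) = 3009 + (38 + 7*I)/(25 + 189*I) = 3009 + ((25 - 189*I)/36346)*(38 + 7*I) = 3009 + (25 - 189*I)*(38 + 7*I)/36346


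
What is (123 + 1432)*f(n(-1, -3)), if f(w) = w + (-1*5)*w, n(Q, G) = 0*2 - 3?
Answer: 18660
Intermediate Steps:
n(Q, G) = -3 (n(Q, G) = 0 - 3 = -3)
f(w) = -4*w (f(w) = w - 5*w = -4*w)
(123 + 1432)*f(n(-1, -3)) = (123 + 1432)*(-4*(-3)) = 1555*12 = 18660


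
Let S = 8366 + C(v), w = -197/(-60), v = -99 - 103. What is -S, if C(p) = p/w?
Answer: -1635982/197 ≈ -8304.5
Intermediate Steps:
v = -202
w = 197/60 (w = -197*(-1/60) = 197/60 ≈ 3.2833)
C(p) = 60*p/197 (C(p) = p/(197/60) = p*(60/197) = 60*p/197)
S = 1635982/197 (S = 8366 + (60/197)*(-202) = 8366 - 12120/197 = 1635982/197 ≈ 8304.5)
-S = -1*1635982/197 = -1635982/197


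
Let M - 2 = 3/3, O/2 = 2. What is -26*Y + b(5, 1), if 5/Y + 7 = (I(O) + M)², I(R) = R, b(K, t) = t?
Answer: -44/21 ≈ -2.0952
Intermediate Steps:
O = 4 (O = 2*2 = 4)
M = 3 (M = 2 + 3/3 = 2 + 3*(⅓) = 2 + 1 = 3)
Y = 5/42 (Y = 5/(-7 + (4 + 3)²) = 5/(-7 + 7²) = 5/(-7 + 49) = 5/42 ≈ 0.11905)
-26*Y + b(5, 1) = -26*5/42 + 1 = -65/21 + 1 = -44/21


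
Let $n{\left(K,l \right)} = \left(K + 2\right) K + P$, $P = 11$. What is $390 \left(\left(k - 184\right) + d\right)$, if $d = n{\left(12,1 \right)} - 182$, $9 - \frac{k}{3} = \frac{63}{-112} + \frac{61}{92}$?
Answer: $- \frac{11503245}{184} \approx -62518.0$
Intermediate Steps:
$n{\left(K,l \right)} = 11 + K \left(2 + K\right)$ ($n{\left(K,l \right)} = \left(K + 2\right) K + 11 = \left(2 + K\right) K + 11 = K \left(2 + K\right) + 11 = 11 + K \left(2 + K\right)$)
$k = \frac{9825}{368}$ ($k = 27 - 3 \left(\frac{63}{-112} + \frac{61}{92}\right) = 27 - 3 \left(63 \left(- \frac{1}{112}\right) + 61 \cdot \frac{1}{92}\right) = 27 - 3 \left(- \frac{9}{16} + \frac{61}{92}\right) = 27 - \frac{111}{368} = \frac{9825}{368} \approx 26.698$)
$d = -3$ ($d = \left(11 + 12^{2} + 2 \cdot 12\right) - 182 = \left(11 + 144 + 24\right) - 182 = 179 - 182 = -3$)
$390 \left(\left(k - 184\right) + d\right) = 390 \left(\left(\frac{9825}{368} - 184\right) - 3\right) = 390 \left(- \frac{57887}{368} - 3\right) = 390 \left(- \frac{58991}{368}\right) = - \frac{11503245}{184}$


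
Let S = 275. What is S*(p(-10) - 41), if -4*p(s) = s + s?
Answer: -9900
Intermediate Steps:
p(s) = -s/2 (p(s) = -(s + s)/4 = -s/2)
S*(p(-10) - 41) = 275*(-1/2*(-10) - 41) = 275*(5 - 41) = 275*(-36) = -9900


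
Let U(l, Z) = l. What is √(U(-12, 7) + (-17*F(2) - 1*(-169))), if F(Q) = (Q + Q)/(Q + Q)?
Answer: 2*√35 ≈ 11.832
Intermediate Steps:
F(Q) = 1 (F(Q) = (2*Q)/((2*Q)) = (2*Q)*(1/(2*Q)) = 1)
√(U(-12, 7) + (-17*F(2) - 1*(-169))) = √(-12 + (-17*1 - 1*(-169))) = √(-12 + (-17 + 169)) = √(-12 + 152) = √140 = 2*√35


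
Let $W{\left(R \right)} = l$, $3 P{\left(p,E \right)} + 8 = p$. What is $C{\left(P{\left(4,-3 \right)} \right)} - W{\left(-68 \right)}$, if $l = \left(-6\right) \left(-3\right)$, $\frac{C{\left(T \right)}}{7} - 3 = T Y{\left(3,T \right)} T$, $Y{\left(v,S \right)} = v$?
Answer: $\frac{121}{3} \approx 40.333$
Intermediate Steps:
$P{\left(p,E \right)} = - \frac{8}{3} + \frac{p}{3}$
$C{\left(T \right)} = 21 + 21 T^{2}$ ($C{\left(T \right)} = 21 + 7 T 3 T = 21 + 7 \cdot 3 T T = 21 + 7 \cdot 3 T^{2} = 21 + 21 T^{2}$)
$l = 18$
$W{\left(R \right)} = 18$
$C{\left(P{\left(4,-3 \right)} \right)} - W{\left(-68 \right)} = \left(21 + 21 \left(- \frac{8}{3} + \frac{1}{3} \cdot 4\right)^{2}\right) - 18 = \left(21 + 21 \left(- \frac{8}{3} + \frac{4}{3}\right)^{2}\right) - 18 = \left(21 + 21 \left(- \frac{4}{3}\right)^{2}\right) - 18 = \left(21 + 21 \cdot \frac{16}{9}\right) - 18 = \left(21 + \frac{112}{3}\right) - 18 = \frac{175}{3} - 18 = \frac{121}{3}$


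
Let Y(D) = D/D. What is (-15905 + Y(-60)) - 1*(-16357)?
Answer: 453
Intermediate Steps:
Y(D) = 1
(-15905 + Y(-60)) - 1*(-16357) = (-15905 + 1) - 1*(-16357) = -15904 + 16357 = 453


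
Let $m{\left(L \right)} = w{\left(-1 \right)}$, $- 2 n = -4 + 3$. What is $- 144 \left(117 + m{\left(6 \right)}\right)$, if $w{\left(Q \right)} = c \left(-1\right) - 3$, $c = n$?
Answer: $-16344$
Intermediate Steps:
$n = \frac{1}{2}$ ($n = - \frac{-4 + 3}{2} = \left(- \frac{1}{2}\right) \left(-1\right) = \frac{1}{2} \approx 0.5$)
$c = \frac{1}{2} \approx 0.5$
$w{\left(Q \right)} = - \frac{7}{2}$ ($w{\left(Q \right)} = \frac{1}{2} \left(-1\right) - 3 = - \frac{1}{2} - 3 = - \frac{7}{2}$)
$m{\left(L \right)} = - \frac{7}{2}$
$- 144 \left(117 + m{\left(6 \right)}\right) = - 144 \left(117 - \frac{7}{2}\right) = \left(-144\right) \frac{227}{2} = -16344$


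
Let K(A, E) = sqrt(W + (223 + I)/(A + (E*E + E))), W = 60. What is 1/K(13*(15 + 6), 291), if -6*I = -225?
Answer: sqrt(1744099231290)/10229921 ≈ 0.12910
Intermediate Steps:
I = 75/2 (I = -1/6*(-225) = 75/2 ≈ 37.500)
K(A, E) = sqrt(60 + 521/(2*(A + E + E**2))) (K(A, E) = sqrt(60 + (223 + 75/2)/(A + (E*E + E))) = sqrt(60 + 521/(2*(A + (E**2 + E)))) = sqrt(60 + 521/(2*(A + (E + E**2)))) = sqrt(60 + 521/(2*(A + E + E**2))))
1/K(13*(15 + 6), 291) = 1/(sqrt(2)*sqrt((521 + 120*(13*(15 + 6)) + 120*291 + 120*291**2)/(13*(15 + 6) + 291 + 291**2))/2) = 1/(sqrt(2)*sqrt((521 + 120*(13*21) + 34920 + 120*84681)/(13*21 + 291 + 84681))/2) = 1/(sqrt(2)*sqrt((521 + 120*273 + 34920 + 10161720)/(273 + 291 + 84681))/2) = 1/(sqrt(2)*sqrt((521 + 32760 + 34920 + 10161720)/85245)/2) = 1/(sqrt(2)*sqrt((1/85245)*10229921)/2) = 1/(sqrt(2)*sqrt(10229921/85245)/2) = 1/(sqrt(2)*(sqrt(872049615645)/85245)/2) = 1/(sqrt(1744099231290)/170490) = sqrt(1744099231290)/10229921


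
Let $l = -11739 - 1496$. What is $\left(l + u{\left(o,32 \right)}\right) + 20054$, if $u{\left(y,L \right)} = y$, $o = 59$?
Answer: $6878$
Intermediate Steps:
$l = -13235$ ($l = -11739 - 1496 = -13235$)
$\left(l + u{\left(o,32 \right)}\right) + 20054 = \left(-13235 + 59\right) + 20054 = -13176 + 20054 = 6878$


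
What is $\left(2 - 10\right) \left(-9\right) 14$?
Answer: $1008$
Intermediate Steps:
$\left(2 - 10\right) \left(-9\right) 14 = \left(-8\right) \left(-9\right) 14 = 72 \cdot 14 = 1008$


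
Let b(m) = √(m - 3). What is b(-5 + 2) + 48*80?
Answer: 3840 + I*√6 ≈ 3840.0 + 2.4495*I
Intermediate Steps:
b(m) = √(-3 + m)
b(-5 + 2) + 48*80 = √(-3 + (-5 + 2)) + 48*80 = √(-3 - 3) + 3840 = √(-6) + 3840 = I*√6 + 3840 = 3840 + I*√6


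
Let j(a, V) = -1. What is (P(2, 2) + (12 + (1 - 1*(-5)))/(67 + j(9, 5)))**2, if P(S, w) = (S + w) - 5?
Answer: 64/121 ≈ 0.52893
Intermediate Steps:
P(S, w) = -5 + S + w
(P(2, 2) + (12 + (1 - 1*(-5)))/(67 + j(9, 5)))**2 = ((-5 + 2 + 2) + (12 + (1 - 1*(-5)))/(67 - 1))**2 = (-1 + (12 + (1 + 5))/66)**2 = (-1 + (12 + 6)*(1/66))**2 = (-1 + 18*(1/66))**2 = (-1 + 3/11)**2 = (-8/11)**2 = 64/121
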